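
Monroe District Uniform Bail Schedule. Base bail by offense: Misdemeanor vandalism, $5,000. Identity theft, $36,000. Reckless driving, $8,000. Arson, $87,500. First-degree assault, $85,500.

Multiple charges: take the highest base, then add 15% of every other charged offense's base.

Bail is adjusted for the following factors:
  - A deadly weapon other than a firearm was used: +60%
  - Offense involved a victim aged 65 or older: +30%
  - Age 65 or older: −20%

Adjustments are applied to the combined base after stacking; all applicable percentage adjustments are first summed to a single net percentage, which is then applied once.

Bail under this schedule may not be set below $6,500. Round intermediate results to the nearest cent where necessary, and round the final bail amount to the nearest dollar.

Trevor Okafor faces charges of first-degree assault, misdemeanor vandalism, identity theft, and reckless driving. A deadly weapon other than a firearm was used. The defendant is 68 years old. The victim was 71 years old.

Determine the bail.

$157,845

Base amounts from the schedule: first-degree assault $85,500; misdemeanor vandalism $5,000; identity theft $36,000; reckless driving $8,000.
Stacking rule: highest base plus 15% of each additional charge. Highest is first-degree assault at $85,500. Additional: $5,000 × 15% = $750; $36,000 × 15% = $5,400; $8,000 × 15% = $1,200. Combined base = $85,500 + $7,350 = $92,850.
Net percentage adjustment: +60% +30% −20% = +70%. $92,850 × 1.7 = $157,845.
$157,845 is at or above the $6,500 minimum.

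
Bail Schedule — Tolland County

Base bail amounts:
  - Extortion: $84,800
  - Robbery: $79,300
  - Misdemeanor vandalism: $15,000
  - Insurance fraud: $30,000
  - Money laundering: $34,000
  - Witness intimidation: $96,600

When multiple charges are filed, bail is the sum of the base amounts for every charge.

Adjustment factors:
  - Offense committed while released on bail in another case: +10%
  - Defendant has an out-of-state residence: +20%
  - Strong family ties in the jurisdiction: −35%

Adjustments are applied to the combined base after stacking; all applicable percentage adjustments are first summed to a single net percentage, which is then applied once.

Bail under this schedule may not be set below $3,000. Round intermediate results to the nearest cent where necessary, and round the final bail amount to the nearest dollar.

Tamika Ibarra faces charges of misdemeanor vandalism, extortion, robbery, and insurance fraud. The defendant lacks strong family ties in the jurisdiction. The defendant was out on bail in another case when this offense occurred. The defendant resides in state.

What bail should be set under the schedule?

$230,010

Base amounts from the schedule: misdemeanor vandalism $15,000; extortion $84,800; robbery $79,300; insurance fraud $30,000.
Stacking rule: sum of all bases. $15,000 + $84,800 + $79,300 + $30,000 = $209,100.
Offense committed while released on bail in another case (+10%): $209,100 × 1.1 = $230,010.
$230,010 is at or above the $3,000 minimum.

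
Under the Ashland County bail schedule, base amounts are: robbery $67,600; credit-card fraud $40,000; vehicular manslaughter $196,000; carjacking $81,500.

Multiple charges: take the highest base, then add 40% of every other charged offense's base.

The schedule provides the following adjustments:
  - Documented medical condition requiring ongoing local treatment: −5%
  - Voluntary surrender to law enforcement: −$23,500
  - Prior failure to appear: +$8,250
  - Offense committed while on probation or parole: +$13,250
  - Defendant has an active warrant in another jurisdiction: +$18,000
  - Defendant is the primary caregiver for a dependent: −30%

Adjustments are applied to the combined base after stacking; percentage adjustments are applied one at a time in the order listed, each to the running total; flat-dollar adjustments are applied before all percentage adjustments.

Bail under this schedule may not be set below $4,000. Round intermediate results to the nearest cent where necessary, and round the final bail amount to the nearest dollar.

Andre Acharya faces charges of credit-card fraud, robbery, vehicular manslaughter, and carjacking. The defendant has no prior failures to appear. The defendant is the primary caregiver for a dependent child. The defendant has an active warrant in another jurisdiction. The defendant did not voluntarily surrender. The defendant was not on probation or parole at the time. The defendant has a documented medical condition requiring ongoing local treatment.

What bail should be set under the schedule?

$192,611

Base amounts from the schedule: credit-card fraud $40,000; robbery $67,600; vehicular manslaughter $196,000; carjacking $81,500.
Stacking rule: highest base plus 40% of each additional charge. Highest is vehicular manslaughter at $196,000. Additional: $40,000 × 40% = $16,000; $67,600 × 40% = $27,040; $81,500 × 40% = $32,600. Combined base = $196,000 + $75,640 = $271,640.
Defendant has an active warrant in another jurisdiction (+$18,000 flat): $271,640 + $18,000 = $289,640.
Documented medical condition requiring ongoing local treatment (−5%): $289,640 × 0.95 = $275,158.
Defendant is the primary caregiver for a dependent (−30%): $275,158 × 0.7 = $192,610.60.
$192,610.60 is at or above the $4,000 minimum.
Rounded to the nearest dollar: $192,611.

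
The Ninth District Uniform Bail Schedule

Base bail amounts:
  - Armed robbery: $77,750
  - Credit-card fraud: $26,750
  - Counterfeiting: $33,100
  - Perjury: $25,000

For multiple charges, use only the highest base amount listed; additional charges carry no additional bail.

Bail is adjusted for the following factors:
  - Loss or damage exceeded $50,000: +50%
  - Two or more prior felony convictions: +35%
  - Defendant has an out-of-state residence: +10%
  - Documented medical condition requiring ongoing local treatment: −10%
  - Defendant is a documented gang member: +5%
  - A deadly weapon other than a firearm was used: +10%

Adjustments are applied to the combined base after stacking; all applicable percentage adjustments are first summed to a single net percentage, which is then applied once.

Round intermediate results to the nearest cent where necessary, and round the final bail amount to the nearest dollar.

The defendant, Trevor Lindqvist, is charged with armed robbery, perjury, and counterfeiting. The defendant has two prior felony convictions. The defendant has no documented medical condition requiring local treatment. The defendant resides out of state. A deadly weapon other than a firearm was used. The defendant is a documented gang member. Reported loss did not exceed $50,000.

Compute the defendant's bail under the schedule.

Base amounts from the schedule: armed robbery $77,750; perjury $25,000; counterfeiting $33,100.
Stacking rule: use the highest base only. Highest is armed robbery at $77,750. Combined base = $77,750.
Net percentage adjustment: +35% +10% +5% +10% = +60%. $77,750 × 1.6 = $124,400.

$124,400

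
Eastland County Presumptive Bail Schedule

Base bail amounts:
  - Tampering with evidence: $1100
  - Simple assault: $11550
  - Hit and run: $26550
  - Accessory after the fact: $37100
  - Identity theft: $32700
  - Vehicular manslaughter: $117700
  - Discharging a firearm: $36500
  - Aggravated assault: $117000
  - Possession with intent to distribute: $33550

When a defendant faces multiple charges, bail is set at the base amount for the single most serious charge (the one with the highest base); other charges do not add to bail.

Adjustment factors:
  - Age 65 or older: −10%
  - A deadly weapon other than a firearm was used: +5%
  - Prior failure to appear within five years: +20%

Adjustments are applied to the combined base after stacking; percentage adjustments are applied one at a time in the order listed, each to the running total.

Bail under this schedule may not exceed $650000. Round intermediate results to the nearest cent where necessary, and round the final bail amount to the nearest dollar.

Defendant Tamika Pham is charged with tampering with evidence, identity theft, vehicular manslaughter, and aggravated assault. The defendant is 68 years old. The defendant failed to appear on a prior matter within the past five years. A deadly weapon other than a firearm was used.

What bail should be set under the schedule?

$133472

Base amounts from the schedule: tampering with evidence $1100; identity theft $32700; vehicular manslaughter $117700; aggravated assault $117000.
Stacking rule: use the highest base only. Highest is vehicular manslaughter at $117700. Combined base = $117700.
Age 65 or older (−10%): $117700 × 0.9 = $105930.
A deadly weapon other than a firearm was used (+5%): $105930 × 1.05 = $111226.50.
Prior failure to appear within five years (+20%): $111226.50 × 1.2 = $133471.80.
$133471.80 is within the $650000 maximum.
Rounded to the nearest dollar: $133472.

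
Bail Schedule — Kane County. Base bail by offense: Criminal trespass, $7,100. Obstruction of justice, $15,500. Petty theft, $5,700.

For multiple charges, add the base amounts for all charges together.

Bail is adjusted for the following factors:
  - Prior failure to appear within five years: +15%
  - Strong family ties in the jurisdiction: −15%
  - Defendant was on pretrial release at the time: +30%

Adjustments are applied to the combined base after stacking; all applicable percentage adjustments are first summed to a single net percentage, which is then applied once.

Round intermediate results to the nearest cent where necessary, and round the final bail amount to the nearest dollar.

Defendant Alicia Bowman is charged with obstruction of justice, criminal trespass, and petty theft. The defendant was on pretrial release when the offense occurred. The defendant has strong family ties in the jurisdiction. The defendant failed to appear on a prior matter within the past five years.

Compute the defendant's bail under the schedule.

$36,790

Base amounts from the schedule: obstruction of justice $15,500; criminal trespass $7,100; petty theft $5,700.
Stacking rule: sum of all bases. $15,500 + $7,100 + $5,700 = $28,300.
Net percentage adjustment: +15% −15% +30% = +30%. $28,300 × 1.3 = $36,790.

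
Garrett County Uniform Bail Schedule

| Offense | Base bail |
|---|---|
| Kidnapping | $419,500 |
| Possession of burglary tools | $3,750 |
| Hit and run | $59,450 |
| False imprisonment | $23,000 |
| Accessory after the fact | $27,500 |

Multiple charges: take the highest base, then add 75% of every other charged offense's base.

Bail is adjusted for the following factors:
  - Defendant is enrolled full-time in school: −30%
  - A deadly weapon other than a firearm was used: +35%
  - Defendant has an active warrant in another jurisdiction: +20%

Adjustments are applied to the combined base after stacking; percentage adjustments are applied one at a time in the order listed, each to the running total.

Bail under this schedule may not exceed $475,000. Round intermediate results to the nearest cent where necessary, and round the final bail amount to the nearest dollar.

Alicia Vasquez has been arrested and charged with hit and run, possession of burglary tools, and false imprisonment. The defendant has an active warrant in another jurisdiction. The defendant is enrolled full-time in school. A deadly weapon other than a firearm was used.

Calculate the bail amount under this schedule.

$90,167

Base amounts from the schedule: hit and run $59,450; possession of burglary tools $3,750; false imprisonment $23,000.
Stacking rule: highest base plus 75% of each additional charge. Highest is hit and run at $59,450. Additional: $3,750 × 75% = $2,812.50; $23,000 × 75% = $17,250. Combined base = $59,450 + $20,062.50 = $79,512.50.
Defendant is enrolled full-time in school (−30%): $79,512.50 × 0.7 = $55,658.75.
A deadly weapon other than a firearm was used (+35%): $55,658.75 × 1.35 = $75,139.31.
Defendant has an active warrant in another jurisdiction (+20%): $75,139.31 × 1.2 = $90,167.17.
$90,167.17 is within the $475,000 maximum.
Rounded to the nearest dollar: $90,167.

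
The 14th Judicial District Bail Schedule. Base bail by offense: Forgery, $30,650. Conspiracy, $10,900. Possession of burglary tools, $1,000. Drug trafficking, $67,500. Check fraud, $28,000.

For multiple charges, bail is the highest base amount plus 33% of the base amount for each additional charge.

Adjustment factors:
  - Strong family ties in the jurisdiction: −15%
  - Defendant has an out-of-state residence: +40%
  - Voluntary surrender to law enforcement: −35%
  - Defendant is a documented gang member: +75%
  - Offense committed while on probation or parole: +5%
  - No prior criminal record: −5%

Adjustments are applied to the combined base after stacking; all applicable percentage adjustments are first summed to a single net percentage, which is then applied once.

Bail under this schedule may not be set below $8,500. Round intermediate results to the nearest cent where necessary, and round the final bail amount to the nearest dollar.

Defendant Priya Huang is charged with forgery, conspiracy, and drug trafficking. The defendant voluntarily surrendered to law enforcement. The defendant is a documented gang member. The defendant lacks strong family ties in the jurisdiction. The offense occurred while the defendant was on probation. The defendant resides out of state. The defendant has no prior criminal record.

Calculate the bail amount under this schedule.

$146,181

Base amounts from the schedule: forgery $30,650; conspiracy $10,900; drug trafficking $67,500.
Stacking rule: highest base plus 33% of each additional charge. Highest is drug trafficking at $67,500. Additional: $30,650 × 33% = $10,114.50; $10,900 × 33% = $3,597. Combined base = $67,500 + $13,711.50 = $81,211.50.
Net percentage adjustment: +40% −35% +75% +5% −5% = +80%. $81,211.50 × 1.8 = $146,180.70.
$146,180.70 is at or above the $8,500 minimum.
Rounded to the nearest dollar: $146,181.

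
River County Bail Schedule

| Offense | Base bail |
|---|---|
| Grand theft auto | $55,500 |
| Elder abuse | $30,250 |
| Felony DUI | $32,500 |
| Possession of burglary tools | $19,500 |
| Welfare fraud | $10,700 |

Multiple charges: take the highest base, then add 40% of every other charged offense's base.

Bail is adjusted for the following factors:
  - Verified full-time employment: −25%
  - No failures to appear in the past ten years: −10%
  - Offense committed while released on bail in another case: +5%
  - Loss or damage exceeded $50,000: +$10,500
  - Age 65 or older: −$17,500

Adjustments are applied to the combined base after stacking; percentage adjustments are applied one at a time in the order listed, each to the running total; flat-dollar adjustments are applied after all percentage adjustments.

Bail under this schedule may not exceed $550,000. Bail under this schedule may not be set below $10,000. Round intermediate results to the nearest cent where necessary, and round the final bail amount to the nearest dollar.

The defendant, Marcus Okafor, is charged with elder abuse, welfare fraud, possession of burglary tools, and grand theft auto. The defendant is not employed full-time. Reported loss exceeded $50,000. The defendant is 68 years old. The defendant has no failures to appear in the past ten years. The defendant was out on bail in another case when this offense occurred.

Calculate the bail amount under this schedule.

$68,298

Base amounts from the schedule: elder abuse $30,250; welfare fraud $10,700; possession of burglary tools $19,500; grand theft auto $55,500.
Stacking rule: highest base plus 40% of each additional charge. Highest is grand theft auto at $55,500. Additional: $30,250 × 40% = $12,100; $10,700 × 40% = $4,280; $19,500 × 40% = $7,800. Combined base = $55,500 + $24,180 = $79,680.
No failures to appear in the past ten years (−10%): $79,680 × 0.9 = $71,712.
Offense committed while released on bail in another case (+5%): $71,712 × 1.05 = $75,297.60.
Loss or damage exceeded $50,000 (+$10,500 flat): $75,297.60 + $10,500 = $85,797.60.
Age 65 or older (−$17,500 flat): $85,797.60 − $17,500 = $68,297.60.
$68,297.60 is within the $550,000 maximum.
$68,297.60 is at or above the $10,000 minimum.
Rounded to the nearest dollar: $68,298.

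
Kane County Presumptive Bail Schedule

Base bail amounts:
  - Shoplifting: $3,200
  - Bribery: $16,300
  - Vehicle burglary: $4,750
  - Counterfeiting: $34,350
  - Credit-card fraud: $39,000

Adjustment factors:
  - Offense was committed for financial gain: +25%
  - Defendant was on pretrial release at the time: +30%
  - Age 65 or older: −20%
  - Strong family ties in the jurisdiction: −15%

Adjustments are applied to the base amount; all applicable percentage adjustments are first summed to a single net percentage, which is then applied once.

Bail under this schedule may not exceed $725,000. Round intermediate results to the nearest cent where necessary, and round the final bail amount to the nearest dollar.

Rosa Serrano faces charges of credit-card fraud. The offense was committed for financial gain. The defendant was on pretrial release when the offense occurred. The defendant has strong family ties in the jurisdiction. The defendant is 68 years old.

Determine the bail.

Base amounts from the schedule: credit-card fraud $39,000.
Single charge. Combined base = $39,000.
Net percentage adjustment: +25% +30% −20% −15% = +20%. $39,000 × 1.2 = $46,800.
$46,800 is within the $725,000 maximum.

$46,800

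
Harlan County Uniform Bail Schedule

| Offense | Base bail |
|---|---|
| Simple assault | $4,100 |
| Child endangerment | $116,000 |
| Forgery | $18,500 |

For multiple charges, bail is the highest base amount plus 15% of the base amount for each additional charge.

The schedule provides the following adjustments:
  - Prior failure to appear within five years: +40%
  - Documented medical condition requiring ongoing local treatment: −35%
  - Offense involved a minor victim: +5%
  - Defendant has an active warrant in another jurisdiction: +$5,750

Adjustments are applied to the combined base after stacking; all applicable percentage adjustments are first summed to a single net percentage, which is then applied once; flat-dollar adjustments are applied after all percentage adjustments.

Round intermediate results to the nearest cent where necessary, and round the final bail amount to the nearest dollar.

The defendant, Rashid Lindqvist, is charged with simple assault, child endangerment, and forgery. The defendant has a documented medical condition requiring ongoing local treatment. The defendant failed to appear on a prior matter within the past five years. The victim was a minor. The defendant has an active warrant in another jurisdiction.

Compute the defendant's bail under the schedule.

Base amounts from the schedule: simple assault $4,100; child endangerment $116,000; forgery $18,500.
Stacking rule: highest base plus 15% of each additional charge. Highest is child endangerment at $116,000. Additional: $4,100 × 15% = $615; $18,500 × 15% = $2,775. Combined base = $116,000 + $3,390 = $119,390.
Net percentage adjustment: +40% −35% +5% = +10%. $119,390 × 1.1 = $131,329.
Defendant has an active warrant in another jurisdiction (+$5,750 flat): $131,329 + $5,750 = $137,079.

$137,079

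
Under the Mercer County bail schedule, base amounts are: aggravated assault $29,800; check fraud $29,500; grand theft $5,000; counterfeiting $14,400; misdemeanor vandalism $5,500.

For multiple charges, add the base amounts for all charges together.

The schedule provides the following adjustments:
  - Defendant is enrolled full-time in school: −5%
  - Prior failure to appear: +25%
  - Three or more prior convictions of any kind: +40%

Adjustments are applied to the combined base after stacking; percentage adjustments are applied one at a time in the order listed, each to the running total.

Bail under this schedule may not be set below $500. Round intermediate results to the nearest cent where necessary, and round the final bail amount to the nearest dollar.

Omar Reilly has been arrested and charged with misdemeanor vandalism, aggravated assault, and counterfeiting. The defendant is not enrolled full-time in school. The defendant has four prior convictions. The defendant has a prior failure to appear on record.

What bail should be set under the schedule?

Base amounts from the schedule: misdemeanor vandalism $5,500; aggravated assault $29,800; counterfeiting $14,400.
Stacking rule: sum of all bases. $5,500 + $29,800 + $14,400 = $49,700.
Prior failure to appear (+25%): $49,700 × 1.25 = $62,125.
Three or more prior convictions of any kind (+40%): $62,125 × 1.4 = $86,975.
$86,975 is at or above the $500 minimum.

$86,975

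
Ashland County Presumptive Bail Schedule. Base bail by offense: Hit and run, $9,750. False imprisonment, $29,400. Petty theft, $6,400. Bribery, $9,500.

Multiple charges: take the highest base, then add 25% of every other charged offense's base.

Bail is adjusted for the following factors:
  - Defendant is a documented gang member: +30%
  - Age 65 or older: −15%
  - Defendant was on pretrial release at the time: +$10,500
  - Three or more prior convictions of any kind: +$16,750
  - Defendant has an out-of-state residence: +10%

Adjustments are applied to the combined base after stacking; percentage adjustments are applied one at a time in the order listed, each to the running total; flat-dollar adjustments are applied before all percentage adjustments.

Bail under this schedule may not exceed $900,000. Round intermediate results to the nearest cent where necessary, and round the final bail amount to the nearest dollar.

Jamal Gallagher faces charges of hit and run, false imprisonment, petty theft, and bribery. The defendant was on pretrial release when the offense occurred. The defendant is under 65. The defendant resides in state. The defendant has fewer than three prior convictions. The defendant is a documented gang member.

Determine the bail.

$60,206

Base amounts from the schedule: hit and run $9,750; false imprisonment $29,400; petty theft $6,400; bribery $9,500.
Stacking rule: highest base plus 25% of each additional charge. Highest is false imprisonment at $29,400. Additional: $9,750 × 25% = $2,437.50; $6,400 × 25% = $1,600; $9,500 × 25% = $2,375. Combined base = $29,400 + $6,412.50 = $35,812.50.
Defendant was on pretrial release at the time (+$10,500 flat): $35,812.50 + $10,500 = $46,312.50.
Defendant is a documented gang member (+30%): $46,312.50 × 1.3 = $60,206.25.
$60,206.25 is within the $900,000 maximum.
Rounded to the nearest dollar: $60,206.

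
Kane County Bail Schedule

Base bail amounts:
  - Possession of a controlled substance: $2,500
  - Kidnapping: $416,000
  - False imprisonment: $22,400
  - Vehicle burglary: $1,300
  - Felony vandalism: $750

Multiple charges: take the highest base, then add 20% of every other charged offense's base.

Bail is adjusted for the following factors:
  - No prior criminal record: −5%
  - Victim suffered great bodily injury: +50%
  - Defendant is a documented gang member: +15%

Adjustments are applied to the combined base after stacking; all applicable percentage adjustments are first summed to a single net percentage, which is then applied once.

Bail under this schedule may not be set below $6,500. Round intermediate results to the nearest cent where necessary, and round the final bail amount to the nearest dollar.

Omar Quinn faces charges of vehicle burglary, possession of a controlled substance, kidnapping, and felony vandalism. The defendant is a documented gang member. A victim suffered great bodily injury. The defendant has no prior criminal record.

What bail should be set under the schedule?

Base amounts from the schedule: vehicle burglary $1,300; possession of a controlled substance $2,500; kidnapping $416,000; felony vandalism $750.
Stacking rule: highest base plus 20% of each additional charge. Highest is kidnapping at $416,000. Additional: $1,300 × 20% = $260; $2,500 × 20% = $500; $750 × 20% = $150. Combined base = $416,000 + $910 = $416,910.
Net percentage adjustment: −5% +50% +15% = +60%. $416,910 × 1.6 = $667,056.
$667,056 is at or above the $6,500 minimum.

$667,056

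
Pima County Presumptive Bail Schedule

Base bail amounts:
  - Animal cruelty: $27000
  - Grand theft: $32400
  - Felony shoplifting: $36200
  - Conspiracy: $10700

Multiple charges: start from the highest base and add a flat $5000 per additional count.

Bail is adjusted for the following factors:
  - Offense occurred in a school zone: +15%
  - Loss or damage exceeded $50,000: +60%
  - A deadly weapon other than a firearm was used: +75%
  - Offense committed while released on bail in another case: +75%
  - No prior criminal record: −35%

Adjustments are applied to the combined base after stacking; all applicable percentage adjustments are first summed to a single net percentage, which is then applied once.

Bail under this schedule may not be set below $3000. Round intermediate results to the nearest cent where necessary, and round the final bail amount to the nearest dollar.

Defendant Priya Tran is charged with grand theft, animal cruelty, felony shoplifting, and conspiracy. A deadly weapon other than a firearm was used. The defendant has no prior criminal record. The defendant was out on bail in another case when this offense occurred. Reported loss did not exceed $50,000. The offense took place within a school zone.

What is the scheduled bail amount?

Base amounts from the schedule: grand theft $32400; animal cruelty $27000; felony shoplifting $36200; conspiracy $10700.
Stacking rule: highest base plus $5000 per additional charge. Highest is felony shoplifting at $36200; 3 additional charges → +$15000. Combined base = $51200.
Net percentage adjustment: +15% +75% +75% −35% = +130%. $51200 × 2.3 = $117760.
$117760 is at or above the $3000 minimum.

$117760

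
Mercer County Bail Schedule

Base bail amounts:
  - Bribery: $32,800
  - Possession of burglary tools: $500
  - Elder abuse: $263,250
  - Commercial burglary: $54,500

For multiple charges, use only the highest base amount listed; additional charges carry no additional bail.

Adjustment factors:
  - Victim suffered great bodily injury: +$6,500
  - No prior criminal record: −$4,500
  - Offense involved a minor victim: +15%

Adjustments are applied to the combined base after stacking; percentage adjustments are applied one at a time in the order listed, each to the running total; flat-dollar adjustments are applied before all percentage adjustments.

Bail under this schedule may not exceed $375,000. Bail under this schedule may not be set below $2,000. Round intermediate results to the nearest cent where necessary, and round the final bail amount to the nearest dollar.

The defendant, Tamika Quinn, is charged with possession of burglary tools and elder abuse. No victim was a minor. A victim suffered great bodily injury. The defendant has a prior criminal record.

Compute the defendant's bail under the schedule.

$269,750

Base amounts from the schedule: possession of burglary tools $500; elder abuse $263,250.
Stacking rule: use the highest base only. Highest is elder abuse at $263,250. Combined base = $263,250.
Victim suffered great bodily injury (+$6,500 flat): $263,250 + $6,500 = $269,750.
$269,750 is within the $375,000 maximum.
$269,750 is at or above the $2,000 minimum.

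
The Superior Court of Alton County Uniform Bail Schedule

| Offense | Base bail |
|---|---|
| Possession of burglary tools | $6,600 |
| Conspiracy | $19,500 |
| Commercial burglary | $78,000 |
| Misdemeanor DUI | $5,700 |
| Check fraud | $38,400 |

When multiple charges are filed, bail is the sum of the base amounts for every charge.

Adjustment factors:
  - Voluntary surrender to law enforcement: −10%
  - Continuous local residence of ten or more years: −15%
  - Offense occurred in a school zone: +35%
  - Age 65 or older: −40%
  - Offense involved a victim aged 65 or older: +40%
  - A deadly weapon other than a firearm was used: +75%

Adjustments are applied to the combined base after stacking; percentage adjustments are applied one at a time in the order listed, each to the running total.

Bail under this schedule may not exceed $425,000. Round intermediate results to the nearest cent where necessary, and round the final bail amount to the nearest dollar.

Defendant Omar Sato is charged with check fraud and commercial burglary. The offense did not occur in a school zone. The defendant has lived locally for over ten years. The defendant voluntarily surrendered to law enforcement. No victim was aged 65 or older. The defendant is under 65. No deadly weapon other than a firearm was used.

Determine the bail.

Base amounts from the schedule: check fraud $38,400; commercial burglary $78,000.
Stacking rule: sum of all bases. $38,400 + $78,000 = $116,400.
Voluntary surrender to law enforcement (−10%): $116,400 × 0.9 = $104,760.
Continuous local residence of ten or more years (−15%): $104,760 × 0.85 = $89,046.
$89,046 is within the $425,000 maximum.

$89,046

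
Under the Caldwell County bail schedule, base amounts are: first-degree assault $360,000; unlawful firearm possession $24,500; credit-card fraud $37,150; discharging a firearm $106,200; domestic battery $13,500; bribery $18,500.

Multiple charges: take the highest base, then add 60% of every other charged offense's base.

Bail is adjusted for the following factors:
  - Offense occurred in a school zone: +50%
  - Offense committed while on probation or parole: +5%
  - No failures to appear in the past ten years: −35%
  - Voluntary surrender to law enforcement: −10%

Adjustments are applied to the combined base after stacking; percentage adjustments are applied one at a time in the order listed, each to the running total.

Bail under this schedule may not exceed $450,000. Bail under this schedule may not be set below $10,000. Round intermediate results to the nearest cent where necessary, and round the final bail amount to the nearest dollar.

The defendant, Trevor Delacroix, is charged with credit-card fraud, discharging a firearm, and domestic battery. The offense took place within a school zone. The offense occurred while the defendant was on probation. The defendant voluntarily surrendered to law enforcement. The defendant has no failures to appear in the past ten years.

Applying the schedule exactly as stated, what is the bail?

$125,851

Base amounts from the schedule: credit-card fraud $37,150; discharging a firearm $106,200; domestic battery $13,500.
Stacking rule: highest base plus 60% of each additional charge. Highest is discharging a firearm at $106,200. Additional: $37,150 × 60% = $22,290; $13,500 × 60% = $8,100. Combined base = $106,200 + $30,390 = $136,590.
Offense occurred in a school zone (+50%): $136,590 × 1.5 = $204,885.
Offense committed while on probation or parole (+5%): $204,885 × 1.05 = $215,129.25.
No failures to appear in the past ten years (−35%): $215,129.25 × 0.65 = $139,834.01.
Voluntary surrender to law enforcement (−10%): $139,834.01 × 0.9 = $125,850.61.
$125,850.61 is within the $450,000 maximum.
$125,850.61 is at or above the $10,000 minimum.
Rounded to the nearest dollar: $125,851.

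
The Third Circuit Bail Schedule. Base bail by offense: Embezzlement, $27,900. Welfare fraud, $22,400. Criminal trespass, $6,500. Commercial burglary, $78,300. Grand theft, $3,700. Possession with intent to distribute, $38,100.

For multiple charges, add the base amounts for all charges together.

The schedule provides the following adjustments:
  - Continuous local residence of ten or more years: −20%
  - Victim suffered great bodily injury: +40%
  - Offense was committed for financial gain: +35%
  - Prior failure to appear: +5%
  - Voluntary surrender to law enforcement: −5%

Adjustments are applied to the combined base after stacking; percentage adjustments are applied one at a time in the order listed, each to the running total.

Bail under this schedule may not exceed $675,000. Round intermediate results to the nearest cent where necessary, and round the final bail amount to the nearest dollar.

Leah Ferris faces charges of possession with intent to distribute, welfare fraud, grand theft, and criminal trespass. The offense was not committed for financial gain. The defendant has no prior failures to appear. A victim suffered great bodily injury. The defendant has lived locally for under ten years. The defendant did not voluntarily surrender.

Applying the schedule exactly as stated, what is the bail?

$98,980

Base amounts from the schedule: possession with intent to distribute $38,100; welfare fraud $22,400; grand theft $3,700; criminal trespass $6,500.
Stacking rule: sum of all bases. $38,100 + $22,400 + $3,700 + $6,500 = $70,700.
Victim suffered great bodily injury (+40%): $70,700 × 1.4 = $98,980.
$98,980 is within the $675,000 maximum.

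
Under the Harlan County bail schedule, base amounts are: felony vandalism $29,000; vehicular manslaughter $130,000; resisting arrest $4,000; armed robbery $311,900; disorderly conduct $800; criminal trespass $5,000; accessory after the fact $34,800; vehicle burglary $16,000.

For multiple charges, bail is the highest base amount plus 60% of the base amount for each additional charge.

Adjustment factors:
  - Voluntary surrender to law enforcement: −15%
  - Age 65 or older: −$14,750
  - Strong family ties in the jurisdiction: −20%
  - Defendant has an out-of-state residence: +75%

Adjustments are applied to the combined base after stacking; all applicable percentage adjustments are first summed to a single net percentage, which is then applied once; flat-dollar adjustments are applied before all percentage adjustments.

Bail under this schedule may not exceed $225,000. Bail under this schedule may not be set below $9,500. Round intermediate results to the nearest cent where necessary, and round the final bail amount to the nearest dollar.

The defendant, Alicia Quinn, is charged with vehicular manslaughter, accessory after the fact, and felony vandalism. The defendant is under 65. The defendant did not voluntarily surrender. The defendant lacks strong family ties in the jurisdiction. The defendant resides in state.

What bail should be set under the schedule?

$168,280

Base amounts from the schedule: vehicular manslaughter $130,000; accessory after the fact $34,800; felony vandalism $29,000.
Stacking rule: highest base plus 60% of each additional charge. Highest is vehicular manslaughter at $130,000. Additional: $34,800 × 60% = $20,880; $29,000 × 60% = $17,400. Combined base = $130,000 + $38,280 = $168,280.
No adjustment factors apply to this defendant.
$168,280 is within the $225,000 maximum.
$168,280 is at or above the $9,500 minimum.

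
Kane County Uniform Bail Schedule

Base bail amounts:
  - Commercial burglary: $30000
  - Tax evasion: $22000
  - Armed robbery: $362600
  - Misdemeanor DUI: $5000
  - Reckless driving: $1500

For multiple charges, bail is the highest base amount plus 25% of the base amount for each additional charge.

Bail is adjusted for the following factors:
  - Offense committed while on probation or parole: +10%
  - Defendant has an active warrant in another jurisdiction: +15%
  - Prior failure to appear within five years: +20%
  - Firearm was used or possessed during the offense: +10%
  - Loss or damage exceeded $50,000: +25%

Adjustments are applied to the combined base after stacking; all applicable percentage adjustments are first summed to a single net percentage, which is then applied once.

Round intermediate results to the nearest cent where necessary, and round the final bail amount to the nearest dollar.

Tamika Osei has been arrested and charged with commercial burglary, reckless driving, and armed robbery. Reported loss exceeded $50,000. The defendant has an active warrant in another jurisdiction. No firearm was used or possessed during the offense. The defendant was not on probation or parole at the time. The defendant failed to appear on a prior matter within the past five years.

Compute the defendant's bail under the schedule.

Base amounts from the schedule: commercial burglary $30000; reckless driving $1500; armed robbery $362600.
Stacking rule: highest base plus 25% of each additional charge. Highest is armed robbery at $362600. Additional: $30000 × 25% = $7500; $1500 × 25% = $375. Combined base = $362600 + $7875 = $370475.
Net percentage adjustment: +15% +20% +25% = +60%. $370475 × 1.6 = $592760.

$592760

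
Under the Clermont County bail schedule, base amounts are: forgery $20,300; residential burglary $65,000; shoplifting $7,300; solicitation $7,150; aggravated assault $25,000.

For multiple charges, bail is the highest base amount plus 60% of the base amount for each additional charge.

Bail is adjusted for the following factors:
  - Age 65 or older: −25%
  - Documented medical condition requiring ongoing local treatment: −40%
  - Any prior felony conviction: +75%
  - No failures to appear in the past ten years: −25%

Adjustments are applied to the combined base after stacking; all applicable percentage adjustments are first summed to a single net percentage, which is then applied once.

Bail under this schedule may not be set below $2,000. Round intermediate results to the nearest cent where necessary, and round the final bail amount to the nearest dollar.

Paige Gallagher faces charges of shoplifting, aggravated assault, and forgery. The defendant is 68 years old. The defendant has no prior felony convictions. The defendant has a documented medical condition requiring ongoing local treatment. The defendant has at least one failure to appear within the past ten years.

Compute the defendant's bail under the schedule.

$14,546

Base amounts from the schedule: shoplifting $7,300; aggravated assault $25,000; forgery $20,300.
Stacking rule: highest base plus 60% of each additional charge. Highest is aggravated assault at $25,000. Additional: $7,300 × 60% = $4,380; $20,300 × 60% = $12,180. Combined base = $25,000 + $16,560 = $41,560.
Net percentage adjustment: −25% −40% = −65%. $41,560 × 0.35 = $14,546.
$14,546 is at or above the $2,000 minimum.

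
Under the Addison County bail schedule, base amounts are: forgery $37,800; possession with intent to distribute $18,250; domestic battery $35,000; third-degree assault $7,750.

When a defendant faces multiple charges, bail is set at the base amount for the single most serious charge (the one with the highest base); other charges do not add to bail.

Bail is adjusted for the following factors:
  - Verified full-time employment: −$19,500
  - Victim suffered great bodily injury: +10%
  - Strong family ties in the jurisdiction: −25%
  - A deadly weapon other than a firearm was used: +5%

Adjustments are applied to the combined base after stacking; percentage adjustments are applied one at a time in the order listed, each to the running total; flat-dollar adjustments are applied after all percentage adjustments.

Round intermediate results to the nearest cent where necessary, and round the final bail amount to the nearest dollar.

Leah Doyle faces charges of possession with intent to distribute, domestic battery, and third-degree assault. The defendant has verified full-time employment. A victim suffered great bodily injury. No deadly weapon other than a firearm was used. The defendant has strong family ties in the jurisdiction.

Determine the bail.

Base amounts from the schedule: possession with intent to distribute $18,250; domestic battery $35,000; third-degree assault $7,750.
Stacking rule: use the highest base only. Highest is domestic battery at $35,000. Combined base = $35,000.
Victim suffered great bodily injury (+10%): $35,000 × 1.1 = $38,500.
Strong family ties in the jurisdiction (−25%): $38,500 × 0.75 = $28,875.
Verified full-time employment (−$19,500 flat): $28,875 − $19,500 = $9,375.

$9,375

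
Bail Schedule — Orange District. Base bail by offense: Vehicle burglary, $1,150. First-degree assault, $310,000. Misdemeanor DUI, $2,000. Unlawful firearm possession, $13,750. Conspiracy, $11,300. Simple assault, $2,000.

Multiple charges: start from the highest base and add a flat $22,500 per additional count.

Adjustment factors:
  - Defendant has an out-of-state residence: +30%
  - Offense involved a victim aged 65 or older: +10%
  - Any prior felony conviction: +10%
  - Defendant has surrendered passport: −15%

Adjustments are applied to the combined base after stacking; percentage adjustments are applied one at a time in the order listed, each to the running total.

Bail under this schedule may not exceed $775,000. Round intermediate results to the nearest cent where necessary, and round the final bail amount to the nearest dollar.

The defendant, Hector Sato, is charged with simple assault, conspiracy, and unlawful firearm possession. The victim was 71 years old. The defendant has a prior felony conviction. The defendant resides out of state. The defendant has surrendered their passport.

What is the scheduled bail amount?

$78,552

Base amounts from the schedule: simple assault $2,000; conspiracy $11,300; unlawful firearm possession $13,750.
Stacking rule: highest base plus $22,500 per additional charge. Highest is unlawful firearm possession at $13,750; 2 additional charges → +$45,000. Combined base = $58,750.
Defendant has an out-of-state residence (+30%): $58,750 × 1.3 = $76,375.
Offense involved a victim aged 65 or older (+10%): $76,375 × 1.1 = $84,012.50.
Any prior felony conviction (+10%): $84,012.50 × 1.1 = $92,413.75.
Defendant has surrendered passport (−15%): $92,413.75 × 0.85 = $78,551.69.
$78,551.69 is within the $775,000 maximum.
Rounded to the nearest dollar: $78,552.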